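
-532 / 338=-266 / 169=-1.57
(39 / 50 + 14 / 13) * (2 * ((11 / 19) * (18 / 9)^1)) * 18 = 477972 / 6175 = 77.40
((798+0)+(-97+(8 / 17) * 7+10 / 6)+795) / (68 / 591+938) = 15080153 / 9425242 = 1.60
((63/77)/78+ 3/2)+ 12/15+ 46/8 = 23053/2860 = 8.06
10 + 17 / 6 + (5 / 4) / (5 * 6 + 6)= 1853 / 144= 12.87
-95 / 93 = -1.02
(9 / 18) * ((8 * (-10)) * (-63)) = 2520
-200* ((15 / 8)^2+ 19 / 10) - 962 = -16361 / 8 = -2045.12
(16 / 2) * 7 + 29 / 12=701 / 12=58.42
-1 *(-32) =32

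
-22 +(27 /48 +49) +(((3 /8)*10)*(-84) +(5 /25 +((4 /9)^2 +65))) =-1438819 /6480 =-222.04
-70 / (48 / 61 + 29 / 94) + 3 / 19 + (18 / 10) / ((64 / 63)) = -2366695427 / 38188480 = -61.97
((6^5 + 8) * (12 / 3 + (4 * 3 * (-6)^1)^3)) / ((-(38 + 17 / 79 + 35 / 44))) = 10098931584896 / 135601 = 74475347.42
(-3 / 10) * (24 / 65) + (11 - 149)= -44886 / 325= -138.11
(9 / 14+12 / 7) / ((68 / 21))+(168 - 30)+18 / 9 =19139 / 136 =140.73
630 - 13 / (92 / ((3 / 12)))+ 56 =252435 / 368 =685.96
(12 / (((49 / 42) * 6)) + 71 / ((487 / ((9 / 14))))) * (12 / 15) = 3522 / 2435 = 1.45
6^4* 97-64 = 125648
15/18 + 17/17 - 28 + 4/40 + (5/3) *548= 13309/15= 887.27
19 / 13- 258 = -3335 / 13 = -256.54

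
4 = 4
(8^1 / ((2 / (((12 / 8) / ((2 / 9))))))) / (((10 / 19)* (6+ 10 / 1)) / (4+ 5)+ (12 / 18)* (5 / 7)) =32319 / 1690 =19.12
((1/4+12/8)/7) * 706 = 353/2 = 176.50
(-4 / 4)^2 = 1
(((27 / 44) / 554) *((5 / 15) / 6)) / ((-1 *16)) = -3 / 780032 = -0.00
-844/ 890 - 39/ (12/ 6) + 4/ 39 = -20.35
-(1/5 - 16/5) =3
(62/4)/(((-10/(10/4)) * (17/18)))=-279/68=-4.10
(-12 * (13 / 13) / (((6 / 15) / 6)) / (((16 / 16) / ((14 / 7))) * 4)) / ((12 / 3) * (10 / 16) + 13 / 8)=-240 / 11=-21.82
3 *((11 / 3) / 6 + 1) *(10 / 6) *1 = 145 / 18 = 8.06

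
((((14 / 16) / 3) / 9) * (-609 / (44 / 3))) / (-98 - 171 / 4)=1421 / 148632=0.01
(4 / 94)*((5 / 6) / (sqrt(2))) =5*sqrt(2) / 282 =0.03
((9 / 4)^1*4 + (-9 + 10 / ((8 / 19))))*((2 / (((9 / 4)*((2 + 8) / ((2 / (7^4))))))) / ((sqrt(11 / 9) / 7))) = 38*sqrt(11) / 11319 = 0.01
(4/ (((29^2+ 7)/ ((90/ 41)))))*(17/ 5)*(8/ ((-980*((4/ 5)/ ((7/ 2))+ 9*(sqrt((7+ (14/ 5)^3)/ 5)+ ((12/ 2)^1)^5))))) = -176776200/ 43048528623837443+ 6885*sqrt(3619)/ 325938859580483497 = -0.00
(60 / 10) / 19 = 6 / 19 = 0.32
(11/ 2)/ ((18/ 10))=55/ 18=3.06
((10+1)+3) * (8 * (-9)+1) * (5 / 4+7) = -16401 / 2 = -8200.50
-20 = -20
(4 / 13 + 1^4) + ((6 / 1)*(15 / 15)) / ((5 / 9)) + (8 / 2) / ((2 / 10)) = 32.11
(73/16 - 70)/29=-1047/464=-2.26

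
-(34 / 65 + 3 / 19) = -841 / 1235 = -0.68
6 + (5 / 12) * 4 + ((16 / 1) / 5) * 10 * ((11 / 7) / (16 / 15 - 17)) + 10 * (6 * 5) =1528339 / 5019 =304.51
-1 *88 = -88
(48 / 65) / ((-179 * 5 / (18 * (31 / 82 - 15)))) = 517968 / 2385175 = 0.22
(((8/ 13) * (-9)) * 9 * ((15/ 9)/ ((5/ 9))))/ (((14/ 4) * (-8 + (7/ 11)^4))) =56924208/ 10440157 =5.45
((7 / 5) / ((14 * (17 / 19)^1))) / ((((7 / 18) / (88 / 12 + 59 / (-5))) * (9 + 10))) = -201 / 2975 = -0.07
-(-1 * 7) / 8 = 7 / 8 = 0.88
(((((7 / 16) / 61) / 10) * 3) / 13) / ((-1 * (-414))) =7 / 17509440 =0.00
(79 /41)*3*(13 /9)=1027 /123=8.35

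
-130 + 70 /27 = -3440 /27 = -127.41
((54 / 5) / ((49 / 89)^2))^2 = 182956374756 / 144120025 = 1269.47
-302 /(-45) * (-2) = -604 /45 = -13.42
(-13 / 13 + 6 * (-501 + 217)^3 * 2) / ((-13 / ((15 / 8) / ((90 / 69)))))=30394903.50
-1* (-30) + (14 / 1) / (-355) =10636 / 355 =29.96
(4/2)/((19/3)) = 6/19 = 0.32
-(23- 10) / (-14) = 0.93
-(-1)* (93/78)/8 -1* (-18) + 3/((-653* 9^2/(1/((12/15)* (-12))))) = 49917785/2750436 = 18.15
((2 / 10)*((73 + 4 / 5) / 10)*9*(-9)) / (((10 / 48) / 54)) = -19368072 / 625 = -30988.92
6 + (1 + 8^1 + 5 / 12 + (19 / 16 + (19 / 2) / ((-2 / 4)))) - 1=-163 / 48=-3.40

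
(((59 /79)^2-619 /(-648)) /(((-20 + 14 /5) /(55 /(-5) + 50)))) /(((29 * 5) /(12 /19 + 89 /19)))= -8034072371 /63878981616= -0.13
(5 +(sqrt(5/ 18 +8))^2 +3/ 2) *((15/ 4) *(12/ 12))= 665/ 12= 55.42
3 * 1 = 3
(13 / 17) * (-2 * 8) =-12.24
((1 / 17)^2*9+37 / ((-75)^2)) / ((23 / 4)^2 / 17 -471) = -981088 / 12200124375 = -0.00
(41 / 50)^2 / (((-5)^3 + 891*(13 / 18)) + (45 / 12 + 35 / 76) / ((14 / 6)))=223573 / 173001250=0.00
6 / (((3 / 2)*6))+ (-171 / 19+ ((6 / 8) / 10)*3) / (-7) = 1613 / 840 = 1.92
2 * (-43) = -86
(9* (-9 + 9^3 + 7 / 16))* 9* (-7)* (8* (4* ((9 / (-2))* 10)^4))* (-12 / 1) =643221642735000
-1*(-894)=894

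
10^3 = 1000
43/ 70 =0.61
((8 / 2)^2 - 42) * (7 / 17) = -182 / 17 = -10.71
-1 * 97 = -97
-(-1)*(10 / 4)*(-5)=-25 / 2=-12.50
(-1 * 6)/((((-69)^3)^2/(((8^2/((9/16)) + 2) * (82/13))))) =-170888/4208808360159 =-0.00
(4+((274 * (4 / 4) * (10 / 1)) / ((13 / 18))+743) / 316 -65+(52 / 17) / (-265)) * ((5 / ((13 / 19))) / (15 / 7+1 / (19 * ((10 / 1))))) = -10909212654235 / 68735140214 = -158.71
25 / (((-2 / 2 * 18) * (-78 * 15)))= 5 / 4212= 0.00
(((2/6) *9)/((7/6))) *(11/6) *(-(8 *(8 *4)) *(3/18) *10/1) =-14080/7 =-2011.43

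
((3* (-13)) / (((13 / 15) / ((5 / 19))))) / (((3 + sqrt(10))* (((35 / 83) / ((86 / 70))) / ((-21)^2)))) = -2469.09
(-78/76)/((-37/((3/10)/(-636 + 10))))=-117/8801560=-0.00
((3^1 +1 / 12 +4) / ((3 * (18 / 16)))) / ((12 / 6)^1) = 85 / 81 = 1.05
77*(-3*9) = -2079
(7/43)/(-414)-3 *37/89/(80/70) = -6918569/6337512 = -1.09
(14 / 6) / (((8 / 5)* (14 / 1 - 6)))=35 / 192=0.18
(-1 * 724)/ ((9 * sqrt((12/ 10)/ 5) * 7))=-23.46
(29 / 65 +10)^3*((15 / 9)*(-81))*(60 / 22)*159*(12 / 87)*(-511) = 16481713218998328 / 3504215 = 4703396686.28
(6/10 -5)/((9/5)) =-22/9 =-2.44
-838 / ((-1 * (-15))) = -55.87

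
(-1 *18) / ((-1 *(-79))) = -18 / 79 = -0.23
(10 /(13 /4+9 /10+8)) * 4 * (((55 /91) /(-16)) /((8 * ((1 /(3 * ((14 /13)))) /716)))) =-35.96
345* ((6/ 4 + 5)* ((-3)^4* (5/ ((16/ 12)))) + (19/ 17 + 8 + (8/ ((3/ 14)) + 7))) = 95145595/ 136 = 699599.96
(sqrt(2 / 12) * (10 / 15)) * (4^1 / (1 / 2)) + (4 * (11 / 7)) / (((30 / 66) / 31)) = 8 * sqrt(6) / 9 + 15004 / 35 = 430.86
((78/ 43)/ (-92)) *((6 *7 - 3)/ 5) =-1521/ 9890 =-0.15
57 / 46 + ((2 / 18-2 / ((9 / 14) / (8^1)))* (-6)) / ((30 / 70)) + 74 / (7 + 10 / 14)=444289 / 1242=357.72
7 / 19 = 0.37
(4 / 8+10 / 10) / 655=3 / 1310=0.00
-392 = -392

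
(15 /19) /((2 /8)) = 60 /19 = 3.16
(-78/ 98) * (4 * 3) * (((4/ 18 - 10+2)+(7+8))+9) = -7592/ 49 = -154.94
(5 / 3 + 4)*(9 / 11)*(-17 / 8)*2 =-867 / 44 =-19.70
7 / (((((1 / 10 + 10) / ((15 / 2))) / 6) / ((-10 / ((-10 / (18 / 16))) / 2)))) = 14175 / 808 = 17.54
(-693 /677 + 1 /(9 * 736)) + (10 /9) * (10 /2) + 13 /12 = 8393999 /1494816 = 5.62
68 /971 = 0.07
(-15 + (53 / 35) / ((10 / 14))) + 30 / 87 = -9088 / 725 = -12.54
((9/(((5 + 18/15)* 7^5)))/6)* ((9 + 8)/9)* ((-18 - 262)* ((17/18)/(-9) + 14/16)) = -212075/36173466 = -0.01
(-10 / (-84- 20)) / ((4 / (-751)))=-3755 / 208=-18.05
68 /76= 17 /19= 0.89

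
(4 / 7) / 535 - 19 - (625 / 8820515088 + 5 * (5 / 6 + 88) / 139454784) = -2151732262550491 / 113255413729920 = -19.00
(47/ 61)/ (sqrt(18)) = 47 * sqrt(2)/ 366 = 0.18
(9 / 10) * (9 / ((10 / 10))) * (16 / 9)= 72 / 5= 14.40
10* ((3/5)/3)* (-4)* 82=-656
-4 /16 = -1 /4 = -0.25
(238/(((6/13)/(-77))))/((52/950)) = -4352425/6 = -725404.17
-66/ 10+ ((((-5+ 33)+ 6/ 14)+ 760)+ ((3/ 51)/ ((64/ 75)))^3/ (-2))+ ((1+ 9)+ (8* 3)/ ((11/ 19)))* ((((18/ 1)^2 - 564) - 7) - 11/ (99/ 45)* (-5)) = -10552689199832179/ 991693373440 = -10641.08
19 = 19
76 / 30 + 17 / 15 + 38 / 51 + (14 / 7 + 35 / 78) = 6.86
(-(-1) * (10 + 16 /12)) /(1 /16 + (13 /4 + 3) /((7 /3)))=3808 /921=4.13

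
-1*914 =-914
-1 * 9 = -9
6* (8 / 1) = 48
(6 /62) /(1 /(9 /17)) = 27 /527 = 0.05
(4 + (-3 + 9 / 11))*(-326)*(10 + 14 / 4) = -88020 / 11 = -8001.82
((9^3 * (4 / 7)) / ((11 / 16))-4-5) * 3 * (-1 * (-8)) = 1103112 / 77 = 14326.13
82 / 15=5.47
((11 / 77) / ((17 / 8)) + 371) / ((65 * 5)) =44157 / 38675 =1.14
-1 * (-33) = 33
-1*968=-968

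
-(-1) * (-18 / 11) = -18 / 11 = -1.64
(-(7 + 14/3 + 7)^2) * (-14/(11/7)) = 307328/99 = 3104.32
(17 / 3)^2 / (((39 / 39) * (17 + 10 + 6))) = 289 / 297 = 0.97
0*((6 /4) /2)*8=0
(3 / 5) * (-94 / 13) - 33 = -2427 / 65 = -37.34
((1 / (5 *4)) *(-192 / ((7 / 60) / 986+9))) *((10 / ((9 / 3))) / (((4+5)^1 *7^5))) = -631040 / 26846510187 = -0.00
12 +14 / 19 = 242 / 19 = 12.74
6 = 6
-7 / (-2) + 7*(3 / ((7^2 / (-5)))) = 19 / 14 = 1.36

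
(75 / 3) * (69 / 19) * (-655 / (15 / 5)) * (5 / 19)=-1883125 / 361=-5216.41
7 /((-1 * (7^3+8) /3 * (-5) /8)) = 56 /585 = 0.10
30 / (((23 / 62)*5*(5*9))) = 0.36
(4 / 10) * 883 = 1766 / 5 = 353.20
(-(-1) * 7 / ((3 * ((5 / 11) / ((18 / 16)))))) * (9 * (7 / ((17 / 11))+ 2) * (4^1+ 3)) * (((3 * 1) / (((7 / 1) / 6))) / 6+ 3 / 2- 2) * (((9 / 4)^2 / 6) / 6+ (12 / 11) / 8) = -47.00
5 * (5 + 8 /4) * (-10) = -350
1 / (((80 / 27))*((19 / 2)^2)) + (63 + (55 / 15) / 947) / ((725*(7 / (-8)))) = -1989881083 / 20819700300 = -0.10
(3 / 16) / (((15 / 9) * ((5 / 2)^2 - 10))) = -3 / 100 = -0.03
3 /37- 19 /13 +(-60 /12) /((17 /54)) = -141158 /8177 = -17.26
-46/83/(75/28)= -0.21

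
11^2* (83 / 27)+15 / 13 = 130964 / 351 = 373.12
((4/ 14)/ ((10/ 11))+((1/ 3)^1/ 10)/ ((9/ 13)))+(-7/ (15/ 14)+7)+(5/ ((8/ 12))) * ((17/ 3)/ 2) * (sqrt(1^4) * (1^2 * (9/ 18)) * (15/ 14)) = 184661/ 15120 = 12.21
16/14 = 8/7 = 1.14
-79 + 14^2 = 117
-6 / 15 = -2 / 5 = -0.40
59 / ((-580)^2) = 59 / 336400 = 0.00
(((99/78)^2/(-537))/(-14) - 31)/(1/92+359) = -1207853579/13988243906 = -0.09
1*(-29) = -29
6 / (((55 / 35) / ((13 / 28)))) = 39 / 22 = 1.77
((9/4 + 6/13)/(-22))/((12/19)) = -893/4576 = -0.20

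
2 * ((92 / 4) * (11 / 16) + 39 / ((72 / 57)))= 747 / 8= 93.38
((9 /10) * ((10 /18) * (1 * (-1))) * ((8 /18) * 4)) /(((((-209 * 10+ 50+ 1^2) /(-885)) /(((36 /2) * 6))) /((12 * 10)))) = -5000.10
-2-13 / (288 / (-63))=27 / 32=0.84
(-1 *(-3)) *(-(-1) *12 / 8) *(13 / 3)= 39 / 2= 19.50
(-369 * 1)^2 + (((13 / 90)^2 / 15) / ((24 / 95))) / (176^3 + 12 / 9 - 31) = 432918243589920811 / 3179458461600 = 136161.00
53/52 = 1.02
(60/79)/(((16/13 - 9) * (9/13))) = -3380/23937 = -0.14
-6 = -6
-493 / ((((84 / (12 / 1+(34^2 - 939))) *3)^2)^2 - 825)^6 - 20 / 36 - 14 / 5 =-2263986687505605375245151192067696109472816537725498155994349298282008098864 / 674698019455312542408855162404584898331161970287086994514320805625135193205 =-3.36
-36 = -36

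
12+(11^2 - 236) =-103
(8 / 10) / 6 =2 / 15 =0.13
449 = 449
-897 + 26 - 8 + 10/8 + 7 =-3483/4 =-870.75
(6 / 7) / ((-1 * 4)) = -0.21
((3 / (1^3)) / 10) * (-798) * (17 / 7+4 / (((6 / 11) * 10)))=-18924 / 25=-756.96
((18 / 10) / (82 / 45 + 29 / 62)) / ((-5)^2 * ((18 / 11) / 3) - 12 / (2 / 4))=-9207 / 121391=-0.08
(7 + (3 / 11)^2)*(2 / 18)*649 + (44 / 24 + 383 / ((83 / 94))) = 15542189 / 16434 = 945.73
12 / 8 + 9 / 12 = 9 / 4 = 2.25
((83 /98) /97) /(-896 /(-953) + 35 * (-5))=-79099 /1576845774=-0.00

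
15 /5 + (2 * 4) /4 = 5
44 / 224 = 11 / 56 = 0.20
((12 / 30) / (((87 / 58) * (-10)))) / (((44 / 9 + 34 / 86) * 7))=-258 / 357875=-0.00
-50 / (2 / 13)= -325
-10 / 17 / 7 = -10 / 119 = -0.08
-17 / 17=-1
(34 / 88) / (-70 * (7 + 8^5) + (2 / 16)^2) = -272 / 1615151989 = -0.00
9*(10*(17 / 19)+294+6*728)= 798732 / 19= 42038.53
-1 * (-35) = 35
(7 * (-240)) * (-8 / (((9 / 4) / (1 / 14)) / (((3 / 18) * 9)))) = 640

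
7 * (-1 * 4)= -28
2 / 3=0.67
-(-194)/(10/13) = 1261/5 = 252.20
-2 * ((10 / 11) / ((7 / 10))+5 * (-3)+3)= 1648 / 77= 21.40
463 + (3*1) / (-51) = 7870 / 17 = 462.94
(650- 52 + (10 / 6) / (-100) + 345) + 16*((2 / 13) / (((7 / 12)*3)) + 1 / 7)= 738407 / 780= 946.68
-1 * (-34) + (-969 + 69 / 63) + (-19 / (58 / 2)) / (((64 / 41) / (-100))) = -8690993 / 9744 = -891.93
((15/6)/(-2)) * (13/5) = -13/4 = -3.25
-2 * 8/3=-16/3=-5.33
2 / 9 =0.22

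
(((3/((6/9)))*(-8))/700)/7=-9/1225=-0.01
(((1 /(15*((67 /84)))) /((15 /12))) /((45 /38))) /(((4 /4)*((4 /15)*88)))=133 /55275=0.00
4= 4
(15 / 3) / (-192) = -5 / 192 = -0.03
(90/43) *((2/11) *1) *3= 540/473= 1.14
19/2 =9.50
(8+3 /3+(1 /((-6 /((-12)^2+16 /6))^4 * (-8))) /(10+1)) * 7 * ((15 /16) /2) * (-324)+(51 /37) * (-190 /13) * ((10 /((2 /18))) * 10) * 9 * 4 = 379339114085 /103896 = 3651142.62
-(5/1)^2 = -25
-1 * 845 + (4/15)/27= -342221/405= -844.99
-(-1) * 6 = 6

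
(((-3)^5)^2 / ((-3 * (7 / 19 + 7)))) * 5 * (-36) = 3365793 / 7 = 480827.57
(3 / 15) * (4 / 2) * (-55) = -22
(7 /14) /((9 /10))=5 /9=0.56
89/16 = 5.56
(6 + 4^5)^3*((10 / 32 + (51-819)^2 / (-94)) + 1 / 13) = -8378195929162875 / 1222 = -6856134148251.13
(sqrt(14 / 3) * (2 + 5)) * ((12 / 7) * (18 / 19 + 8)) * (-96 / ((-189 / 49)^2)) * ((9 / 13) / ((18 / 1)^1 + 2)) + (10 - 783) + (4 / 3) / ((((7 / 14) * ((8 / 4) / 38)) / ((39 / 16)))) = -701.31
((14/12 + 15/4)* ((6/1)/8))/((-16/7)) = -413/256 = -1.61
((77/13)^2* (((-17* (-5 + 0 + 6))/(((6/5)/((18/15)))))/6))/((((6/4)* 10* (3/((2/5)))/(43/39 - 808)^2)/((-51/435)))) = 67446.20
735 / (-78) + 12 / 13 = -17 / 2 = -8.50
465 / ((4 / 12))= 1395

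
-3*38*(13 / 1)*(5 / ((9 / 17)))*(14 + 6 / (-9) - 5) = -1049750 / 9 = -116638.89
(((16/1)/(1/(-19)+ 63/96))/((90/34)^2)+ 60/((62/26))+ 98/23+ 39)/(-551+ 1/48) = -612165037936/4671278732475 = -0.13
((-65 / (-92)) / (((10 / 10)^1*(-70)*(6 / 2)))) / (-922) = 13 / 3562608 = 0.00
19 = 19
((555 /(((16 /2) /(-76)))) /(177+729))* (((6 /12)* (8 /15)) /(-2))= 703 /906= 0.78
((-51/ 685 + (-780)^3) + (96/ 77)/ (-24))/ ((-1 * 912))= 25030245246667/ 48103440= 520342.11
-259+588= 329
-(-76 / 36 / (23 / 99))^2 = -43681 / 529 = -82.57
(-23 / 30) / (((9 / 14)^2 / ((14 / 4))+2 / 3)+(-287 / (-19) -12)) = -149891 / 760535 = -0.20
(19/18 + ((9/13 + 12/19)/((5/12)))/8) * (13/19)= 16147/16245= 0.99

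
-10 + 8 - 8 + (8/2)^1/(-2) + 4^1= -8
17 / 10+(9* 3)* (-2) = -523 / 10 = -52.30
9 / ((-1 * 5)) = -9 / 5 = -1.80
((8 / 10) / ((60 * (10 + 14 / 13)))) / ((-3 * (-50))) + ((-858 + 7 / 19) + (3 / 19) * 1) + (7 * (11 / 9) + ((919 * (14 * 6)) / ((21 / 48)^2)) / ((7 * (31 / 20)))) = 1698251206875193 / 46754820000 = 36322.48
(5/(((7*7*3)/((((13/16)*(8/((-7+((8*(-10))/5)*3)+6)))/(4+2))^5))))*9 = -0.00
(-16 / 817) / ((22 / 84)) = -0.07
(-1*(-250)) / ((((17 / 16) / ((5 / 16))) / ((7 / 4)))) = 4375 / 34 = 128.68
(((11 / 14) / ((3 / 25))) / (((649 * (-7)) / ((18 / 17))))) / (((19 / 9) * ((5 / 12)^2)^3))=-80621568 / 583620625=-0.14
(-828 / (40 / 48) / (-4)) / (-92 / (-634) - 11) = -131238 / 5735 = -22.88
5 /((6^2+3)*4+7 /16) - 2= -4926 /2503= -1.97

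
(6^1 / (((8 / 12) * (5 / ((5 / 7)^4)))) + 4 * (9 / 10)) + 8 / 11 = 633313 / 132055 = 4.80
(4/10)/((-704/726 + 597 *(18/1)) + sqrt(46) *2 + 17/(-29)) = 19680576762/528641299416365 - 3663396 *sqrt(46)/528641299416365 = 0.00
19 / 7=2.71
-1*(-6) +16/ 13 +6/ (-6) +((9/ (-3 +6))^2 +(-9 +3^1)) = 120/ 13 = 9.23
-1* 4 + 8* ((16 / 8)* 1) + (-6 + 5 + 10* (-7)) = -59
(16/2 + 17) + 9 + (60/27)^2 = 3154/81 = 38.94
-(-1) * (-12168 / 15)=-4056 / 5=-811.20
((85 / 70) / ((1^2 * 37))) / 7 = 17 / 3626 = 0.00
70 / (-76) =-35 / 38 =-0.92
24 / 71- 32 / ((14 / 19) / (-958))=20677640 / 497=41604.91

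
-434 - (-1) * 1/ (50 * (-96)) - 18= -2169601/ 4800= -452.00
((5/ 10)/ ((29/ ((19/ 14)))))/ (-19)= -1/ 812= -0.00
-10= -10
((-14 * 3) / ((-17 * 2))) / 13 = 21 / 221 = 0.10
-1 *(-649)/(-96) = -649/96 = -6.76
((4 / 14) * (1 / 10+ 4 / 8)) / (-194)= -3 / 3395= -0.00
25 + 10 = 35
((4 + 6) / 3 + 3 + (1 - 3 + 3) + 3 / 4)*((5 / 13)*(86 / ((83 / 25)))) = 521375 / 6474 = 80.53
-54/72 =-3/4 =-0.75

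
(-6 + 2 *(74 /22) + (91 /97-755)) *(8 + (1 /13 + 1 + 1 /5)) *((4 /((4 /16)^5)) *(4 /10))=-3970631467008 /346775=-11450166.44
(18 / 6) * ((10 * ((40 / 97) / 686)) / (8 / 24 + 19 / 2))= 3600 / 1962989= 0.00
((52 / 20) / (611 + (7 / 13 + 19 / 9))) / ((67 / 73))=111033 / 24051995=0.00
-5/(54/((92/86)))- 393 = -456388/1161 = -393.10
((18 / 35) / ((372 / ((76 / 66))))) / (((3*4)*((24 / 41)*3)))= 779 / 10311840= 0.00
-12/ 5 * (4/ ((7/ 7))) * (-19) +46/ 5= 958/ 5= 191.60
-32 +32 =0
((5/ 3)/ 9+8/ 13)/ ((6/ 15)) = 1405/ 702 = 2.00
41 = 41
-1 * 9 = -9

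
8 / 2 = 4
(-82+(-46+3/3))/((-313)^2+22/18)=-1143/881732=-0.00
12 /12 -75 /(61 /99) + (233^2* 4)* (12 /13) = 200330.97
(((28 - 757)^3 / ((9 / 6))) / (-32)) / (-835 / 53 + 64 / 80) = -11407381065 / 21136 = -539713.34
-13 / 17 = -0.76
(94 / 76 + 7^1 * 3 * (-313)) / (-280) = 249727 / 10640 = 23.47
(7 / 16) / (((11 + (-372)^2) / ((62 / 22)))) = 217 / 24357520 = 0.00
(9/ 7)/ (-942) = -3/ 2198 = -0.00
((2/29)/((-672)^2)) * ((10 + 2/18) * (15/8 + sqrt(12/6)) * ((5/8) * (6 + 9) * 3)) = 325 * sqrt(2)/7483392 + 1625/19955712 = 0.00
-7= -7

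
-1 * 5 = -5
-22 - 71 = -93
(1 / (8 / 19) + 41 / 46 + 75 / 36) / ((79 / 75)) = 73825 / 14536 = 5.08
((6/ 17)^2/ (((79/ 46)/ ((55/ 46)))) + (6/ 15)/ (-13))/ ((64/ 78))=124557/ 1826480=0.07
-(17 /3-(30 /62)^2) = -15662 /2883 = -5.43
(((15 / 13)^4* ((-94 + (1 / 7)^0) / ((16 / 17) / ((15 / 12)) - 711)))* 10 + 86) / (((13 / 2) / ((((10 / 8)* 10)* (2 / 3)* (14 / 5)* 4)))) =85281242768960 / 67245989109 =1268.20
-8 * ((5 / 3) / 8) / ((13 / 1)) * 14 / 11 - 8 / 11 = -0.89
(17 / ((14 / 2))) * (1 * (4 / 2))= 34 / 7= 4.86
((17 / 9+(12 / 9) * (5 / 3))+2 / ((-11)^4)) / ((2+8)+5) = 108347 / 395307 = 0.27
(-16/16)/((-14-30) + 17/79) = 79/3459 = 0.02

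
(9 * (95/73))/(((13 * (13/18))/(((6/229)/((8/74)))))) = 854145/2825173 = 0.30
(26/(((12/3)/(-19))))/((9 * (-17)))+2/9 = 35/34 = 1.03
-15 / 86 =-0.17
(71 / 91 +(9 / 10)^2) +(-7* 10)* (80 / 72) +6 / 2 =-73.19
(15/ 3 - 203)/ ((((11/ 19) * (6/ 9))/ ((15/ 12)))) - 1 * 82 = -2893/ 4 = -723.25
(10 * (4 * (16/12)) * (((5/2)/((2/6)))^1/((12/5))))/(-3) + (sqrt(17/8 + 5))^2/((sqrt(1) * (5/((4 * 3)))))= -3461/90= -38.46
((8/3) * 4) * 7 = 224/3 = 74.67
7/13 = 0.54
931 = 931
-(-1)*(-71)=-71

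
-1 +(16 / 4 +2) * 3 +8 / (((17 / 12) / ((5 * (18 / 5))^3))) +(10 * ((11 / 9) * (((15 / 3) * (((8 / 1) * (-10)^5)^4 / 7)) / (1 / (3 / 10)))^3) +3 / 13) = 626463929794560000000000000000000000000000000000000000000000000002497775392 / 75803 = 8264368557900874635568513000000000000000000000000000000000000000000000.00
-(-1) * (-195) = -195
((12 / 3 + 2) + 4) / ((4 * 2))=5 / 4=1.25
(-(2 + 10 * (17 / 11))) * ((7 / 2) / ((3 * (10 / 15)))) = -336 / 11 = -30.55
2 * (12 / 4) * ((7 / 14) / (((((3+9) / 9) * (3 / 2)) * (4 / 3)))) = 9 / 8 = 1.12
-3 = -3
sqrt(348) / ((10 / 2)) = 2* sqrt(87) / 5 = 3.73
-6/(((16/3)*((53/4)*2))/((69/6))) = -207/424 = -0.49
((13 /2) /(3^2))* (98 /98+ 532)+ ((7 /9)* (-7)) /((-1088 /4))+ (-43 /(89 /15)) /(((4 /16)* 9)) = 27723739 /72624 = 381.74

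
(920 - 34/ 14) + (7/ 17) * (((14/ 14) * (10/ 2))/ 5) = 109240/ 119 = 917.98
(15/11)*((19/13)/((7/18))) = 5130/1001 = 5.12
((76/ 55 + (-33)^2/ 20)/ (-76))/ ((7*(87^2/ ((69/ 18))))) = -0.00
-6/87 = -2/29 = -0.07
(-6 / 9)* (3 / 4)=-1 / 2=-0.50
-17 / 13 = -1.31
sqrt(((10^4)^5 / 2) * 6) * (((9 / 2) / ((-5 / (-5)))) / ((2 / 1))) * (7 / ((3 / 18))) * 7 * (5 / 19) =33075000000000 * sqrt(3) / 19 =3015135813702.14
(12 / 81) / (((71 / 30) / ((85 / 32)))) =425 / 2556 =0.17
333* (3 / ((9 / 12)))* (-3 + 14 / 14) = -2664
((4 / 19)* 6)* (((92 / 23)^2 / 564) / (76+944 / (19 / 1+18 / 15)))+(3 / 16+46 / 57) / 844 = 18315663 / 12457021376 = 0.00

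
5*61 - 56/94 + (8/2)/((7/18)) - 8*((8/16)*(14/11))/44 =12522887/39809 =314.57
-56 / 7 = -8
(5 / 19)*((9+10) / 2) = 5 / 2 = 2.50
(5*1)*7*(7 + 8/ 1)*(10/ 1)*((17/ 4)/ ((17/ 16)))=21000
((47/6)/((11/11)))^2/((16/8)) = 2209/72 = 30.68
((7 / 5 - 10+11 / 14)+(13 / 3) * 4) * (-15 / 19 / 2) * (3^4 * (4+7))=-1781109 / 532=-3347.95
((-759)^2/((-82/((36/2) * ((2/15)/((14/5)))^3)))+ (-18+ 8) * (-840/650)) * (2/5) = -267534/914095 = -0.29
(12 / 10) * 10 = 12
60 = 60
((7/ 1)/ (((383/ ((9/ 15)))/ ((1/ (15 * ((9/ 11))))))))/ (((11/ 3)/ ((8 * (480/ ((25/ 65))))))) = 23296/ 9575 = 2.43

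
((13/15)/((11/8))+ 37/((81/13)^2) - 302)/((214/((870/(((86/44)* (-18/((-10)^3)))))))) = -3143798563000/90561483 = -34714.52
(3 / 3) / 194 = 1 / 194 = 0.01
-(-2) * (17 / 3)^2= 578 / 9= 64.22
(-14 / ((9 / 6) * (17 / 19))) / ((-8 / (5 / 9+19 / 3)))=4123 / 459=8.98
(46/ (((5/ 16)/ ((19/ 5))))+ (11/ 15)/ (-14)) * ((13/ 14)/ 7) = 7634549/ 102900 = 74.19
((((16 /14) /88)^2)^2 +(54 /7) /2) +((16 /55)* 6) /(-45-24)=15490621338 /4042599715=3.83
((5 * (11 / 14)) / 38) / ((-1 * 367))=-0.00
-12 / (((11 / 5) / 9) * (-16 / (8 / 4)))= 135 / 22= 6.14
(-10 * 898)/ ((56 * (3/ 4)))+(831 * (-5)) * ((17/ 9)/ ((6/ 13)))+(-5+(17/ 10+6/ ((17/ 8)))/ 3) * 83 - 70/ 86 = -4031754722/ 230265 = -17509.19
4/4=1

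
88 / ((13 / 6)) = 528 / 13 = 40.62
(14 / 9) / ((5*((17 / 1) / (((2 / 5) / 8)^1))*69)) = 7 / 527850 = 0.00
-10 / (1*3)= -10 / 3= -3.33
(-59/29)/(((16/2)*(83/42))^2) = -0.01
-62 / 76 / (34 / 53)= -1643 / 1292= -1.27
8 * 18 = 144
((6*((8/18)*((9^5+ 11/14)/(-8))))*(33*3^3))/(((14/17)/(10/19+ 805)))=-63882965206665/3724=-17154394523.81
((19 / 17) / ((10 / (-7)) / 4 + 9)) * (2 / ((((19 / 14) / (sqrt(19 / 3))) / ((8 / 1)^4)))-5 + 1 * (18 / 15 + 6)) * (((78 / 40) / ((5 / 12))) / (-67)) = -62619648 * sqrt(57) / 3445475-31122 / 1566125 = -137.23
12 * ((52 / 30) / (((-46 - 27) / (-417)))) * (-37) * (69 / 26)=-4258404 / 365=-11666.86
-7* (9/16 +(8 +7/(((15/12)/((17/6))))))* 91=-3734731/240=-15561.38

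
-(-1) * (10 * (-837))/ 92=-4185/ 46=-90.98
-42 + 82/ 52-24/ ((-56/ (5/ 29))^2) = -173243611/ 4285736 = -40.42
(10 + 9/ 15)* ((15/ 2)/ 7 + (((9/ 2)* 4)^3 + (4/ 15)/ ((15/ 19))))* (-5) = -973887667/ 3150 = -309170.69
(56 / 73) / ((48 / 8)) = 28 / 219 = 0.13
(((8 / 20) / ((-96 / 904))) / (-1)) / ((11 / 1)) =113 / 330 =0.34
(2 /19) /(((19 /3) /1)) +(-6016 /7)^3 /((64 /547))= -671796964259830 /123823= -5425461862.98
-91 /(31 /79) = -7189 /31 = -231.90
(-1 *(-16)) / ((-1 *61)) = -0.26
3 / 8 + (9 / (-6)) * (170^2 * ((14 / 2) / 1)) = -2427597 / 8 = -303449.62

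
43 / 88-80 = -6997 / 88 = -79.51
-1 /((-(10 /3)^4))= 81 /10000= 0.01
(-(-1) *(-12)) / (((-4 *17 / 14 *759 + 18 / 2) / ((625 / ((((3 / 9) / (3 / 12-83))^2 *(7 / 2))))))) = 616280625 / 17162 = 35909.60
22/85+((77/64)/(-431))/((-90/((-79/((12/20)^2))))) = 95724101/379831680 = 0.25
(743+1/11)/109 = 8174/1199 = 6.82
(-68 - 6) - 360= -434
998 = 998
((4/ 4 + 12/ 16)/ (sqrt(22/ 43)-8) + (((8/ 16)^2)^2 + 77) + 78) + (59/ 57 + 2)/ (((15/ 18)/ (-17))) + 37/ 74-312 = -2591411/ 11856-sqrt(946)/ 1560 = -218.59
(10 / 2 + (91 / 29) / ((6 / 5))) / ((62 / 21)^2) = 194775 / 222952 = 0.87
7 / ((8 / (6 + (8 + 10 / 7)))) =27 / 2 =13.50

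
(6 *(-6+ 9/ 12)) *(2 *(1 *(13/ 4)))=-204.75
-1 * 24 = -24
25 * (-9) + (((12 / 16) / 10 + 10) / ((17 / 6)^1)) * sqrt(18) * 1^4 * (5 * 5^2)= -225 + 90675 * sqrt(2) / 68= 1660.79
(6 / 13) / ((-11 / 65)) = -30 / 11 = -2.73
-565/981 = -0.58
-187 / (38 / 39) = -7293 / 38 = -191.92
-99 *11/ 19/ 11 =-99/ 19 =-5.21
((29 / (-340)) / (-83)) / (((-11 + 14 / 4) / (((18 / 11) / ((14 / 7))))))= -87 / 776050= -0.00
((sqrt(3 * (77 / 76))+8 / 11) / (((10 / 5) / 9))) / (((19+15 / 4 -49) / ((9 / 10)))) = -0.38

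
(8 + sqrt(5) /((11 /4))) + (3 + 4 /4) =4*sqrt(5) /11 + 12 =12.81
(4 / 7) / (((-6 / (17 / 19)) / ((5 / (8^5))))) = -85 / 6537216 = -0.00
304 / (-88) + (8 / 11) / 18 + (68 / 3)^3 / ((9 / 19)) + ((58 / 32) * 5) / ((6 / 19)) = 24610.50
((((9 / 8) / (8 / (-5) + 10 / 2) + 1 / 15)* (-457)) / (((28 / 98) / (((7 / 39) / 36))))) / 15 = -0.21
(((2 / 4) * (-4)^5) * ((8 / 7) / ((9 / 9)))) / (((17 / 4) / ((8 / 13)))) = -131072 / 1547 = -84.73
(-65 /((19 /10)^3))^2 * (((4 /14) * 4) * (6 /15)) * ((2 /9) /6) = 13520000000 /8891671509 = 1.52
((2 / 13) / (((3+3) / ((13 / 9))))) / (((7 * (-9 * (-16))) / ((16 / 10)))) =1 / 17010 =0.00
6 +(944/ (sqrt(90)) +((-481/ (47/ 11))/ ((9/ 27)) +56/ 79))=-1229057/ 3713 +472 * sqrt(10)/ 15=-231.51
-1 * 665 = -665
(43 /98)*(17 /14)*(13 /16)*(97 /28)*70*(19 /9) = 221.62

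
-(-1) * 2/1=2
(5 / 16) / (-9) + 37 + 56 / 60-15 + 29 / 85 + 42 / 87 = 1684111 / 70992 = 23.72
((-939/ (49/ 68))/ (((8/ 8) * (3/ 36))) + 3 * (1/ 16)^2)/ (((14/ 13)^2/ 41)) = -1359145502013/ 2458624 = -552807.38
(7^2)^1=49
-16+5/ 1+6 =-5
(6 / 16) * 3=9 / 8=1.12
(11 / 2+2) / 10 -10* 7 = -277 / 4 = -69.25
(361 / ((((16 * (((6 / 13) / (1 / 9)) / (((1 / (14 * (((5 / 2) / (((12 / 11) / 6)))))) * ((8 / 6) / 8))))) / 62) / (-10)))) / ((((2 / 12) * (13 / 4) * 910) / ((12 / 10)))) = -11191 / 1576575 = -0.01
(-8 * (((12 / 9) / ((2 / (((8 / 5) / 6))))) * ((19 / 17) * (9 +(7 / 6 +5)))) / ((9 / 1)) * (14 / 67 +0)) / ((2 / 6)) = -774592 / 461295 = -1.68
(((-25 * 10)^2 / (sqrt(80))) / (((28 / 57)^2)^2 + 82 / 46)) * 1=758712571875 * sqrt(5) / 446933129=3795.94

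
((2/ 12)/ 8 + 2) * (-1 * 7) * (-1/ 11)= 679/ 528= 1.29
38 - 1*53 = -15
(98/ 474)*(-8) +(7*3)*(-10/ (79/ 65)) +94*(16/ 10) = -28486/ 1185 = -24.04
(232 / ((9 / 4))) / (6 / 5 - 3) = -4640 / 81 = -57.28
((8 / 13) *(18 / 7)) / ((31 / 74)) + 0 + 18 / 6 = 19119 / 2821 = 6.78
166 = 166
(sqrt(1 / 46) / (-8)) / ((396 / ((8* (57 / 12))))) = -19* sqrt(46) / 72864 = -0.00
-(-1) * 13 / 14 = 13 / 14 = 0.93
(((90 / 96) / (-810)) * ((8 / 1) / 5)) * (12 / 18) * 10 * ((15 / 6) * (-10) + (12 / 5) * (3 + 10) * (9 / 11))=-29 / 4455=-0.01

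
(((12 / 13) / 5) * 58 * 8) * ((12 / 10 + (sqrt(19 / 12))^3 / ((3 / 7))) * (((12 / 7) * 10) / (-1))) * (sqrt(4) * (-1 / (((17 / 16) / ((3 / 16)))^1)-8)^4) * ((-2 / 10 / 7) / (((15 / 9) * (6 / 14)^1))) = 598619576530944 / 950051375 + 26328175819648 * sqrt(57) / 81432975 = 3071036.25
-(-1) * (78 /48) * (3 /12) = 13 /32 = 0.41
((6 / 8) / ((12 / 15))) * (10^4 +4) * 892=8365845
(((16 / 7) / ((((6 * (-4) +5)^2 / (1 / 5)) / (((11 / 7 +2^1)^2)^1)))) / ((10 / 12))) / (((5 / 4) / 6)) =11520 / 123823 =0.09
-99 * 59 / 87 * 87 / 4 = -1460.25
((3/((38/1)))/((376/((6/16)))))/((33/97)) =291/1257344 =0.00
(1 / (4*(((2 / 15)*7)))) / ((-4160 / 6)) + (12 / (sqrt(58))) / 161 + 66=6*sqrt(58) / 4669 + 1537527 / 23296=66.01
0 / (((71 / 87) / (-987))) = 0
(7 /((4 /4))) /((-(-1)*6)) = 7 /6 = 1.17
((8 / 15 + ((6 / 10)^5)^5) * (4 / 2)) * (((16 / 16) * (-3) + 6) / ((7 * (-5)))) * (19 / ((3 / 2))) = -36239817205240453004 / 31292438507080078125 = -1.16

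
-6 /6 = -1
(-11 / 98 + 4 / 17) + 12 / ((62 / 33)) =336223 / 51646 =6.51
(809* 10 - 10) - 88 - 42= 7950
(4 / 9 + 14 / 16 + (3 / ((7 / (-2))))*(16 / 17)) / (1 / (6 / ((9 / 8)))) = 8786 / 3213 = 2.73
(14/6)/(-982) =-7/2946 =-0.00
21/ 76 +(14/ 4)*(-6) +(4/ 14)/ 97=-1069273/ 51604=-20.72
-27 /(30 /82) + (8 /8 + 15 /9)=-1067 /15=-71.13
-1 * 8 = -8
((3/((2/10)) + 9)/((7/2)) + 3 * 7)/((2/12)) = 1170/7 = 167.14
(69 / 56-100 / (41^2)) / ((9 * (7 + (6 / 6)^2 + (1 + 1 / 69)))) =2538947 / 175657776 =0.01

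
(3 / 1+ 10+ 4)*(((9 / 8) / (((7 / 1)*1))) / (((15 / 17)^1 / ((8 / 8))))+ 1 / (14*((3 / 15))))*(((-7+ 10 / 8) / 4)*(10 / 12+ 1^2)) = -649451 / 26880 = -24.16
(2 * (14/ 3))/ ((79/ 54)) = 504/ 79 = 6.38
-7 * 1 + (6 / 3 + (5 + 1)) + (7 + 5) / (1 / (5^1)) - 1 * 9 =52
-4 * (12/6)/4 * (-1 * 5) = 10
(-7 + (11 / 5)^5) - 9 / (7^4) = 334133451 / 7503125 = 44.53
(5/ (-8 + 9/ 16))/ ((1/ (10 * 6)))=-4800/ 119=-40.34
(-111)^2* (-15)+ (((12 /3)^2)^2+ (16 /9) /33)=-54814007 /297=-184558.95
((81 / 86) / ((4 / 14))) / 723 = 189 / 41452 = 0.00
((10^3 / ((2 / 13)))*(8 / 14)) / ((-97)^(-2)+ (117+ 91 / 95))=23240230000 / 738061443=31.49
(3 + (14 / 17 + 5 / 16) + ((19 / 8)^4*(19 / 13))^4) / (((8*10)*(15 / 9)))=1917090342105030317019279651 / 54666606306864712908800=35068.76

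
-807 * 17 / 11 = -13719 / 11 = -1247.18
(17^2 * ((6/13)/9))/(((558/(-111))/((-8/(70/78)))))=85544/3255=26.28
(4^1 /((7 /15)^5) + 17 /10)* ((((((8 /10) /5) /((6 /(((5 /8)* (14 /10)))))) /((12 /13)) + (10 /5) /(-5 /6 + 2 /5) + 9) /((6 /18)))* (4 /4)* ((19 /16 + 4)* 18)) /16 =14084.85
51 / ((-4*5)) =-51 / 20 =-2.55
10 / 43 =0.23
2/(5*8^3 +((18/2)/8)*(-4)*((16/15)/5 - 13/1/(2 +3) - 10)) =100/130787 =0.00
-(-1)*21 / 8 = 21 / 8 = 2.62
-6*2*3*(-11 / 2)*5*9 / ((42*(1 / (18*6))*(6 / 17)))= 454410 / 7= 64915.71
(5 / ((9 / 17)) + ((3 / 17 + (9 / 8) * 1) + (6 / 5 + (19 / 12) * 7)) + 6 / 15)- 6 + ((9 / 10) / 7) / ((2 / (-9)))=721883 / 42840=16.85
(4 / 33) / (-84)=-1 / 693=-0.00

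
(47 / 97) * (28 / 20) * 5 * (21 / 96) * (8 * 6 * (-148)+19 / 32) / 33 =-523492627 / 3277824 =-159.71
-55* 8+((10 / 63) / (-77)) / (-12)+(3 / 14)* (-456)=-15650707 / 29106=-537.71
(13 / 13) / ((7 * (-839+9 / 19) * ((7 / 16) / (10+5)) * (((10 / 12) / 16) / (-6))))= 131328 / 195167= 0.67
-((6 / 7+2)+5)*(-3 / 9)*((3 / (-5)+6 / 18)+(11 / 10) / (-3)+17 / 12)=2.05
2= 2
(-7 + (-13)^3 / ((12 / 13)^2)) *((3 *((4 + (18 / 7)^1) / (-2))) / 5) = 8562923 / 1680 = 5096.98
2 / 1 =2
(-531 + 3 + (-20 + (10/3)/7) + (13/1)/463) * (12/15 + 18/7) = -628149518/340305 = -1845.84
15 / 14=1.07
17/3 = 5.67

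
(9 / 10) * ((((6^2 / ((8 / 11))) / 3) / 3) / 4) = 99 / 80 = 1.24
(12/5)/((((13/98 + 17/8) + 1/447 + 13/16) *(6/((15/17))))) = 2102688/18304121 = 0.11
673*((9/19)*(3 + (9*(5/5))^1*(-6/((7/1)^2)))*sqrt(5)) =563301*sqrt(5)/931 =1352.93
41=41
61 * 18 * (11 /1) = 12078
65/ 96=0.68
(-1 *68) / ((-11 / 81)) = 5508 / 11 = 500.73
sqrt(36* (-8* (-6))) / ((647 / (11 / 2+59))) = 1548* sqrt(3) / 647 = 4.14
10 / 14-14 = -13.29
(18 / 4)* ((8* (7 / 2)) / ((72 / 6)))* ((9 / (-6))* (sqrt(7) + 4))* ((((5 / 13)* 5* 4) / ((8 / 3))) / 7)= -675 / 26 - 675* sqrt(7) / 104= -43.13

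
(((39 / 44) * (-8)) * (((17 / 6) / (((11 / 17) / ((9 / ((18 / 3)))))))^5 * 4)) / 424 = -78623762117511 / 96146158592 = -817.75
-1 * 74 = -74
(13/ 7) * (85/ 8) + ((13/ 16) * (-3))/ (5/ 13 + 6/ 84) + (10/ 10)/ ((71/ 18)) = 603947/ 41251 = 14.64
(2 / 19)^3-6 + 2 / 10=-198871 / 34295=-5.80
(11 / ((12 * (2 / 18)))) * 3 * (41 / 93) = 1353 / 124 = 10.91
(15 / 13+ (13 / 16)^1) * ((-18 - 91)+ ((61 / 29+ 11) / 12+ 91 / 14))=-199.40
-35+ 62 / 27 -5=-1018 / 27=-37.70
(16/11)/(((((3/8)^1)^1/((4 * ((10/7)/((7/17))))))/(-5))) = -435200/1617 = -269.14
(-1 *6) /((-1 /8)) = 48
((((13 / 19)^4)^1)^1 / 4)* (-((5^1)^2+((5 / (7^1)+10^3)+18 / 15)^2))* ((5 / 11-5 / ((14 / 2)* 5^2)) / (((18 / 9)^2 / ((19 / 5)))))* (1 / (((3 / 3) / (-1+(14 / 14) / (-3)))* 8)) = 720004669109557 / 194092552500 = 3709.59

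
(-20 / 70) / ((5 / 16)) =-32 / 35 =-0.91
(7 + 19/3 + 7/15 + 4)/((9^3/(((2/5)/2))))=89/18225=0.00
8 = 8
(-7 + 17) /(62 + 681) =0.01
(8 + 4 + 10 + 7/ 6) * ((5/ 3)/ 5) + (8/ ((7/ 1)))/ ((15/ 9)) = 5297/ 630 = 8.41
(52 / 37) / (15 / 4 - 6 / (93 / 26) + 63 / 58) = 186992 / 420283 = 0.44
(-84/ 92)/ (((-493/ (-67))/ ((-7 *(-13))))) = -11.29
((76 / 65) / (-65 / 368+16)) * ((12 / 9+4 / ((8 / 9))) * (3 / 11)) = 97888 / 832689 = 0.12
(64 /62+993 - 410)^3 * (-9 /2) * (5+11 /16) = -4860483679744875 /953312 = -5098523547.11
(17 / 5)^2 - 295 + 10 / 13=-91868 / 325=-282.67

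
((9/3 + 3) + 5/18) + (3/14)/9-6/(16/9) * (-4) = 2495/126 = 19.80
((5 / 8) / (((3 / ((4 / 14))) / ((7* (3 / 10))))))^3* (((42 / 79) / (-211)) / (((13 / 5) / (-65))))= 525 / 4267264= 0.00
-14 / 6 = -7 / 3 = -2.33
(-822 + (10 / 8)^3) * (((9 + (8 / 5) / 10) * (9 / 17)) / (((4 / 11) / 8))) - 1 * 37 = -1190345293 / 13600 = -87525.39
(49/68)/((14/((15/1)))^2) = 225/272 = 0.83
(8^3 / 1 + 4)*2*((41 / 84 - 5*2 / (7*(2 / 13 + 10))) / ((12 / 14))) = 4601 / 11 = 418.27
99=99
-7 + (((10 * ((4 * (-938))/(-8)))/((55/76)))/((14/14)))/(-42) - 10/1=-5653/33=-171.30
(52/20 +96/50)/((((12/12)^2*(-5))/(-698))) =78874/125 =630.99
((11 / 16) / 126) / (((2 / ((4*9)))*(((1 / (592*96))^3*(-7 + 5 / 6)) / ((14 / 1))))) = -40928991510528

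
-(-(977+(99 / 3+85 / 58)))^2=-3441582225 / 3364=-1023062.49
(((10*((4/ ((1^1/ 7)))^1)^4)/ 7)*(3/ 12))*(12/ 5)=526848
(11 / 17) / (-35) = -11 / 595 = -0.02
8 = 8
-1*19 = -19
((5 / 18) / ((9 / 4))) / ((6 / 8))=40 / 243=0.16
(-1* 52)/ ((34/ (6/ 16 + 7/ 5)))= -2.71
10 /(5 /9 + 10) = 18 /19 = 0.95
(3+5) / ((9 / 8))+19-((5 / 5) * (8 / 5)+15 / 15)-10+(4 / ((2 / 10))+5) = 1733 / 45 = 38.51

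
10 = 10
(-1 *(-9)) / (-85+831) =9 / 746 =0.01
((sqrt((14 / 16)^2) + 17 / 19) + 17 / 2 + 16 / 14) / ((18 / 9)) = 12143 / 2128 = 5.71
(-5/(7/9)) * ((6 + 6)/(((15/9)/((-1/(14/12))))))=1944/49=39.67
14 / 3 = 4.67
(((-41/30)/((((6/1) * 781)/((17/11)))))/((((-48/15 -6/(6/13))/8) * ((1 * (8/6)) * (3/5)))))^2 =12145225/156892609359684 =0.00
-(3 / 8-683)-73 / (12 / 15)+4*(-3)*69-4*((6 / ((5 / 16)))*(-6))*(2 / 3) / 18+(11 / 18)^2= -710159 / 3240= -219.18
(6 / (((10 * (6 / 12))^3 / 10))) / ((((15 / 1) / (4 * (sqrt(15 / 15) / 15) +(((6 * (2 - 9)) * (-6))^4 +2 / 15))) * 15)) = 80655160328 / 9375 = 8603217.10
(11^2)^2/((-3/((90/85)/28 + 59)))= -205720691/714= -288124.22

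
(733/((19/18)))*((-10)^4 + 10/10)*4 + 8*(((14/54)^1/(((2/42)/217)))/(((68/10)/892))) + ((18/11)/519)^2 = 305500311955683524/10527435963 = 29019441.49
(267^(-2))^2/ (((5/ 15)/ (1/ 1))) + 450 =762318228151/ 1694040507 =450.00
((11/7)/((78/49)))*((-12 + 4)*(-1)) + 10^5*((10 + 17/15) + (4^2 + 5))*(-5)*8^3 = -320819199692/39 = -8226133325.44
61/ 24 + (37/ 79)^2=413557/ 149784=2.76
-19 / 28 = -0.68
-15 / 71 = -0.21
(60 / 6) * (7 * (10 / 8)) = 175 / 2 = 87.50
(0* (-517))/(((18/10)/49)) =0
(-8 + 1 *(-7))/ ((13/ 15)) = -225/ 13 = -17.31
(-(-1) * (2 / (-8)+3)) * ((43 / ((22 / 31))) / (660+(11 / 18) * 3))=3999 / 15884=0.25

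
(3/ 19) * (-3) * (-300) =2700/ 19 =142.11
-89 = -89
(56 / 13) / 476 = 2 / 221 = 0.01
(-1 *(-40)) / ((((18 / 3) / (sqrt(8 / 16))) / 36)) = 120 *sqrt(2) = 169.71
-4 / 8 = -1 / 2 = -0.50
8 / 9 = 0.89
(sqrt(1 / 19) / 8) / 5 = sqrt(19) / 760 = 0.01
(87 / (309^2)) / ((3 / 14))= 406 / 95481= 0.00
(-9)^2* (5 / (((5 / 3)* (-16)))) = -243 / 16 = -15.19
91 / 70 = 13 / 10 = 1.30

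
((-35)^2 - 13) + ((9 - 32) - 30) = 1159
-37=-37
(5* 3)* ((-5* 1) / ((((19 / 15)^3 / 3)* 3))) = -36.90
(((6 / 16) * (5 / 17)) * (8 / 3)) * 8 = 40 / 17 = 2.35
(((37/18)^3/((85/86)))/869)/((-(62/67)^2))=-9777396631/827960466960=-0.01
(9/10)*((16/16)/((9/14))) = 7/5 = 1.40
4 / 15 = 0.27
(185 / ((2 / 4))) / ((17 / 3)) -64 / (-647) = 719258 / 10999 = 65.39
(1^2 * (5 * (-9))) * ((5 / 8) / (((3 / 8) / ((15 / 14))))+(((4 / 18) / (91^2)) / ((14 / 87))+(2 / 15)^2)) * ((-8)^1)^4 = -96355760128 / 289835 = -332450.39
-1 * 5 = -5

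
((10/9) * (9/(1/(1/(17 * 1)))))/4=5/34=0.15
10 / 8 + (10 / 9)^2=2.48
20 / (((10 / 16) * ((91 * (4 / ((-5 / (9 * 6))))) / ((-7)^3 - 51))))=7880 / 2457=3.21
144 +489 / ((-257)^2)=9511545 / 66049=144.01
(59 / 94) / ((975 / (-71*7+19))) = -14101 / 45825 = -0.31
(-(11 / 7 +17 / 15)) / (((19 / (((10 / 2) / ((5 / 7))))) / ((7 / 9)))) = -1988 / 2565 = -0.78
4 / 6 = 2 / 3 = 0.67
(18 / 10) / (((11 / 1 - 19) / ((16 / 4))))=-9 / 10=-0.90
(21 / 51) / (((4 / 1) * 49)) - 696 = -331295 / 476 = -696.00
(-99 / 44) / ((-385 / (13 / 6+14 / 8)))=141 / 6160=0.02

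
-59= -59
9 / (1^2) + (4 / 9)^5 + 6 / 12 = 1123979 / 118098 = 9.52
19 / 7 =2.71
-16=-16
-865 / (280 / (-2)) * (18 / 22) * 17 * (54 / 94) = 714663 / 14476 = 49.37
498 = 498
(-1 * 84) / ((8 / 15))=-315 / 2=-157.50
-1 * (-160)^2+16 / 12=-76796 / 3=-25598.67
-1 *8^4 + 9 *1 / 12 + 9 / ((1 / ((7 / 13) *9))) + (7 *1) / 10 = -1053243 / 260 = -4050.93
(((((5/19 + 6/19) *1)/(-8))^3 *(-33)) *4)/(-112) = -0.00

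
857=857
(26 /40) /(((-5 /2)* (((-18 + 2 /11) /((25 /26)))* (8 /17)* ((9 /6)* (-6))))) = -187 /56448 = -0.00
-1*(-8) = 8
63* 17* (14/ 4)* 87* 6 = 1956717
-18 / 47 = -0.38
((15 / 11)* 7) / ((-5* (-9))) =7 / 33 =0.21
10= 10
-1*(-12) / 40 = 0.30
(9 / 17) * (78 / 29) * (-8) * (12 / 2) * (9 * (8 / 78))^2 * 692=-258287616 / 6409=-40300.77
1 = 1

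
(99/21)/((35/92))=3036/245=12.39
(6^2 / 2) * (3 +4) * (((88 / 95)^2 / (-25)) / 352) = -2772 / 225625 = -0.01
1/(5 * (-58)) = -1/290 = -0.00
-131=-131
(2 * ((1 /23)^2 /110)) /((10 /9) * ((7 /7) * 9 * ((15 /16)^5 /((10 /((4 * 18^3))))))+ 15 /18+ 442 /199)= 19562496 /9617341319677685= 0.00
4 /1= 4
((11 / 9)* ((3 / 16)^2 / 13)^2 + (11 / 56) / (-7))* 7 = -15224077 / 77529088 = -0.20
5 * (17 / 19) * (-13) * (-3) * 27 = 89505 / 19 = 4710.79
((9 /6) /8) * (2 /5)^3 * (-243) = -729 /250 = -2.92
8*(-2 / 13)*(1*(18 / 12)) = -24 / 13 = -1.85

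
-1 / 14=-0.07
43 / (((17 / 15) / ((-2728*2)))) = -3519120 / 17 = -207007.06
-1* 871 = -871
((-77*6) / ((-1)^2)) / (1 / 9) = -4158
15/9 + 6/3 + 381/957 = 3890/957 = 4.06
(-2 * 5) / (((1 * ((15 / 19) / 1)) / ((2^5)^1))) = -1216 / 3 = -405.33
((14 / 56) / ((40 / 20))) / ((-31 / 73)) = -73 / 248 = -0.29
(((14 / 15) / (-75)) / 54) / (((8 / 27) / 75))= -7 / 120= -0.06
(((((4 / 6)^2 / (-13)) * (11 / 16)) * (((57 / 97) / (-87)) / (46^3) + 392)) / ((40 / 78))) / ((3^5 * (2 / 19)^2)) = -142071814276909 / 21291167623680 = -6.67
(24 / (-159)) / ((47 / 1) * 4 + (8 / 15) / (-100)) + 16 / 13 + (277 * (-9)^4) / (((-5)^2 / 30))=264830087968562 / 121432805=2180877.63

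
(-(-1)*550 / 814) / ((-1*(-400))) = 1 / 592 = 0.00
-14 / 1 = -14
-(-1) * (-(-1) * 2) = 2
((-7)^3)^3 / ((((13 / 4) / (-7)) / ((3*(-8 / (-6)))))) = 4519603984 / 13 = 347661844.92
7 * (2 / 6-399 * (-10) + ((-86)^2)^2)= 1148800933 / 3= 382933644.33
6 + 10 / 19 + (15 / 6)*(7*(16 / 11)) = 6684 / 209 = 31.98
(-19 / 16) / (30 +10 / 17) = -323 / 8320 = -0.04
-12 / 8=-3 / 2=-1.50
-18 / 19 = -0.95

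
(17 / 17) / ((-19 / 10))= -0.53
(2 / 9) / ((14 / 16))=16 / 63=0.25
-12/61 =-0.20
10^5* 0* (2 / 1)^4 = 0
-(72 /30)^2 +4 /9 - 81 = -19421 /225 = -86.32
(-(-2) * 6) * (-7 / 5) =-84 / 5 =-16.80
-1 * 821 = -821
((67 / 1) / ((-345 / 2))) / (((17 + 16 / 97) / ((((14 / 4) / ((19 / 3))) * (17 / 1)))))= -773381 / 3638025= -0.21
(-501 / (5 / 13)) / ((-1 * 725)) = 6513 / 3625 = 1.80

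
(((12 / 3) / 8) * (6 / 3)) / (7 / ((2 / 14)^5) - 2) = 1 / 117647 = 0.00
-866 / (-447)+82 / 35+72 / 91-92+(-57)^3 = -37683158273 / 203385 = -185279.93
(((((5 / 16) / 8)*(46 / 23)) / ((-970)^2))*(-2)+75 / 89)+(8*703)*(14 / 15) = 8440856353141 / 1607809920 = 5249.91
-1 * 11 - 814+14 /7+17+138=-668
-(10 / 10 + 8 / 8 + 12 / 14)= -20 / 7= -2.86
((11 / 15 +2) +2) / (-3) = -71 / 45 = -1.58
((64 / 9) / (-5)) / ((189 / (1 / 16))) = -4 / 8505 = -0.00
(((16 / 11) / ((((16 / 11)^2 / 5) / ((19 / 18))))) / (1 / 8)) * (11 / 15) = 2299 / 108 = 21.29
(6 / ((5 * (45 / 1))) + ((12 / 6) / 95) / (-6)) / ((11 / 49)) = 0.10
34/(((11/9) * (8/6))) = 459/22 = 20.86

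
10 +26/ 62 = 323/ 31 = 10.42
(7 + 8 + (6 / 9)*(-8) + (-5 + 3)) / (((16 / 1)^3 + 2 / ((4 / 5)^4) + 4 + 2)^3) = 48234496 / 435800872843188723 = 0.00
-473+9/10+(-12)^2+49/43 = -140593/430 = -326.96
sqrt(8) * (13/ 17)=26 * sqrt(2)/ 17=2.16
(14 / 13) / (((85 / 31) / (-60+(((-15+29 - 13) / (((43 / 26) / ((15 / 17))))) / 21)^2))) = -19480455056 / 826656467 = -23.57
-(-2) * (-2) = -4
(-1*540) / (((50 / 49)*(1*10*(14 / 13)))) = -2457 / 50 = -49.14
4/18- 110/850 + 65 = 65.09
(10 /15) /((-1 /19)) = -38 /3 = -12.67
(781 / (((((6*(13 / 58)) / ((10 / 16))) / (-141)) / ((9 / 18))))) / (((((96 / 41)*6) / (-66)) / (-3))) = -2400454265 / 6656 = -360645.17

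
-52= -52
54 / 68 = 27 / 34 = 0.79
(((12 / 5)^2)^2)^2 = 429981696 / 390625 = 1100.75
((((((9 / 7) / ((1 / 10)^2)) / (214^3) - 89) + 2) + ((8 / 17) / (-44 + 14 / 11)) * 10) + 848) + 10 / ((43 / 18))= 450815809679551 / 589243232914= 765.08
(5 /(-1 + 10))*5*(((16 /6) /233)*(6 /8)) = 50 /2097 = 0.02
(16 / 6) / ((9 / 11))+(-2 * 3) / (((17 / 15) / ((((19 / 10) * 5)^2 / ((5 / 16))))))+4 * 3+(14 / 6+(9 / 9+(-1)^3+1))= -693250 / 459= -1510.35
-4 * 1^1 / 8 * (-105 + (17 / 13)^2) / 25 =8728 / 4225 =2.07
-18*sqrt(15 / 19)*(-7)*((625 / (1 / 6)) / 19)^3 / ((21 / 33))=10441406250000*sqrt(285) / 130321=1352592639.11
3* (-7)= -21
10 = 10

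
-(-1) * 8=8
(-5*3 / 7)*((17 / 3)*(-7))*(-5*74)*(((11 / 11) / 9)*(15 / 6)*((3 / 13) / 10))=-15725 / 78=-201.60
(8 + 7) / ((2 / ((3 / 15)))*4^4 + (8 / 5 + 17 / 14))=350 / 59799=0.01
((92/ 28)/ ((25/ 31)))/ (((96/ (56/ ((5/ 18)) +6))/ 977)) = 120511973/ 14000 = 8608.00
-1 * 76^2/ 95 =-304/ 5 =-60.80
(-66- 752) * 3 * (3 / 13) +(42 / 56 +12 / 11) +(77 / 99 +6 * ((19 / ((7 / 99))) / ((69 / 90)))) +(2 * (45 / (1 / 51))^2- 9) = 10535580.29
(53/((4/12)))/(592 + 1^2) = 159/593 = 0.27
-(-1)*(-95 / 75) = -19 / 15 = -1.27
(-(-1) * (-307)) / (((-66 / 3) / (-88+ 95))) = 2149 / 22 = 97.68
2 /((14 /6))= 6 /7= 0.86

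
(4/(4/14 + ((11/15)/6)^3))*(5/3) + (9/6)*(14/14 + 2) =81245853/2934634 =27.69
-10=-10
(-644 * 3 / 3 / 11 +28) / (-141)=112 / 517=0.22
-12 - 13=-25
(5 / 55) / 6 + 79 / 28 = 2.84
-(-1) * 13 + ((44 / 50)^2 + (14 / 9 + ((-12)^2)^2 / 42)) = 20043617 / 39375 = 509.04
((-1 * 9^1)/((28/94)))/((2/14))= -423/2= -211.50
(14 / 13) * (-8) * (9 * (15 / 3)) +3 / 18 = -30227 / 78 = -387.53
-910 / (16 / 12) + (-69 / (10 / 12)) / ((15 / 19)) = -39369 / 50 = -787.38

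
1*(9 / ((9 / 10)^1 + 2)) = 90 / 29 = 3.10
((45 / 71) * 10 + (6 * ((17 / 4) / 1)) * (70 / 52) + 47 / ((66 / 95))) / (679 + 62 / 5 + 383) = 3881425 / 38500176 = 0.10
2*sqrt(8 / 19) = 4*sqrt(38) / 19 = 1.30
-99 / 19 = -5.21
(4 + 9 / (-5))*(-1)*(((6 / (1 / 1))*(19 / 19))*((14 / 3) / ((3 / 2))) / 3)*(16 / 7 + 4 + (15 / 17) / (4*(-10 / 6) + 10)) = -68596 / 765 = -89.67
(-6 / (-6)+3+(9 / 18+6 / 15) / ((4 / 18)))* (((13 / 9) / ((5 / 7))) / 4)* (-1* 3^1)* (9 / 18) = -14651 / 2400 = -6.10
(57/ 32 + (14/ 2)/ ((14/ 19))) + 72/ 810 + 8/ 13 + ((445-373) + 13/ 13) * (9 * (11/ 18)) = 7740449/ 18720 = 413.49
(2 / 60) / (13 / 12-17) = -2 / 955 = -0.00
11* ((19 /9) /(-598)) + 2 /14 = 3919 /37674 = 0.10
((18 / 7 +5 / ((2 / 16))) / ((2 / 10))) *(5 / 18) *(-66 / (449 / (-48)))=1311200 / 3143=417.18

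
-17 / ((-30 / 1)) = 17 / 30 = 0.57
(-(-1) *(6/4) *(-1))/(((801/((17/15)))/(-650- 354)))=2.13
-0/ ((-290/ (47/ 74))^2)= 0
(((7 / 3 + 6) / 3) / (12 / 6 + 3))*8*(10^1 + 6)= 640 / 9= 71.11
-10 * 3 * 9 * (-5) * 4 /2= 2700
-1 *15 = -15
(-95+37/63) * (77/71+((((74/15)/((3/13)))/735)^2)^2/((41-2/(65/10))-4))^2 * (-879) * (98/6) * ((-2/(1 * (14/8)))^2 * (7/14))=107747103830395784429480508122636801434912471270735232/103488675305841075334493577852498316497802734375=1041148.74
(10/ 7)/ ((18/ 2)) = 10/ 63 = 0.16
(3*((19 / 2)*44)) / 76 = 33 / 2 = 16.50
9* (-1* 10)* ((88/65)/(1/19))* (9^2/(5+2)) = -2437776/91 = -26788.75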